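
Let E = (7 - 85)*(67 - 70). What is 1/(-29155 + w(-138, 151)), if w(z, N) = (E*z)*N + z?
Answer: -1/4905385 ≈ -2.0386e-7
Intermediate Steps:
E = 234 (E = -78*(-3) = 234)
w(z, N) = z + 234*N*z (w(z, N) = (234*z)*N + z = 234*N*z + z = z + 234*N*z)
1/(-29155 + w(-138, 151)) = 1/(-29155 - 138*(1 + 234*151)) = 1/(-29155 - 138*(1 + 35334)) = 1/(-29155 - 138*35335) = 1/(-29155 - 4876230) = 1/(-4905385) = -1/4905385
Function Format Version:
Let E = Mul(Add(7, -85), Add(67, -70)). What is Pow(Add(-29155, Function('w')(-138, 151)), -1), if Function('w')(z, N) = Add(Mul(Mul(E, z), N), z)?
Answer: Rational(-1, 4905385) ≈ -2.0386e-7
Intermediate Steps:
E = 234 (E = Mul(-78, -3) = 234)
Function('w')(z, N) = Add(z, Mul(234, N, z)) (Function('w')(z, N) = Add(Mul(Mul(234, z), N), z) = Add(Mul(234, N, z), z) = Add(z, Mul(234, N, z)))
Pow(Add(-29155, Function('w')(-138, 151)), -1) = Pow(Add(-29155, Mul(-138, Add(1, Mul(234, 151)))), -1) = Pow(Add(-29155, Mul(-138, Add(1, 35334))), -1) = Pow(Add(-29155, Mul(-138, 35335)), -1) = Pow(Add(-29155, -4876230), -1) = Pow(-4905385, -1) = Rational(-1, 4905385)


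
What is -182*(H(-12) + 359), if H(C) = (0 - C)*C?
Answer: -39130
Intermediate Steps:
H(C) = -C**2 (H(C) = (-C)*C = -C**2)
-182*(H(-12) + 359) = -182*(-1*(-12)**2 + 359) = -182*(-1*144 + 359) = -182*(-144 + 359) = -182*215 = -39130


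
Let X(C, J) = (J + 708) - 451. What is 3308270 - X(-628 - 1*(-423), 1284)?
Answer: 3306729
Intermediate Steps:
X(C, J) = 257 + J (X(C, J) = (708 + J) - 451 = 257 + J)
3308270 - X(-628 - 1*(-423), 1284) = 3308270 - (257 + 1284) = 3308270 - 1*1541 = 3308270 - 1541 = 3306729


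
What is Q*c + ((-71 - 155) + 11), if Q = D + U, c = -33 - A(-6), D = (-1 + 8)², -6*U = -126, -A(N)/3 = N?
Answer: -3785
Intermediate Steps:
A(N) = -3*N
U = 21 (U = -⅙*(-126) = 21)
D = 49 (D = 7² = 49)
c = -51 (c = -33 - (-3)*(-6) = -33 - 1*18 = -33 - 18 = -51)
Q = 70 (Q = 49 + 21 = 70)
Q*c + ((-71 - 155) + 11) = 70*(-51) + ((-71 - 155) + 11) = -3570 + (-226 + 11) = -3570 - 215 = -3785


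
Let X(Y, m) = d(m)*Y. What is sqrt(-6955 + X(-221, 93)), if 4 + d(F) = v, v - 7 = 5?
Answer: I*sqrt(8723) ≈ 93.397*I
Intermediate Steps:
v = 12 (v = 7 + 5 = 12)
d(F) = 8 (d(F) = -4 + 12 = 8)
X(Y, m) = 8*Y
sqrt(-6955 + X(-221, 93)) = sqrt(-6955 + 8*(-221)) = sqrt(-6955 - 1768) = sqrt(-8723) = I*sqrt(8723)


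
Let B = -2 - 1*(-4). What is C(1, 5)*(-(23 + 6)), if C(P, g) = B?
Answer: -58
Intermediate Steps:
B = 2 (B = -2 + 4 = 2)
C(P, g) = 2
C(1, 5)*(-(23 + 6)) = 2*(-(23 + 6)) = 2*(-1*29) = 2*(-29) = -58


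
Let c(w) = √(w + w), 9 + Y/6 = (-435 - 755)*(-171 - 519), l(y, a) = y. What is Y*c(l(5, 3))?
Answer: 4926546*√10 ≈ 1.5579e+7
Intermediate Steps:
Y = 4926546 (Y = -54 + 6*((-435 - 755)*(-171 - 519)) = -54 + 6*(-1190*(-690)) = -54 + 6*821100 = -54 + 4926600 = 4926546)
c(w) = √2*√w (c(w) = √(2*w) = √2*√w)
Y*c(l(5, 3)) = 4926546*(√2*√5) = 4926546*√10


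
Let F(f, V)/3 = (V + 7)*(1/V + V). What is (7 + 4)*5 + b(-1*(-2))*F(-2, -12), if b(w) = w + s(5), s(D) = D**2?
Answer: 19795/4 ≈ 4948.8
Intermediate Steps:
b(w) = 25 + w (b(w) = w + 5**2 = w + 25 = 25 + w)
F(f, V) = 3*(7 + V)*(V + 1/V) (F(f, V) = 3*((V + 7)*(1/V + V)) = 3*((7 + V)*(V + 1/V)) = 3*(7 + V)*(V + 1/V))
(7 + 4)*5 + b(-1*(-2))*F(-2, -12) = (7 + 4)*5 + (25 - 1*(-2))*(3 + 3*(-12)**2 + 21*(-12) + 21/(-12)) = 11*5 + (25 + 2)*(3 + 3*144 - 252 + 21*(-1/12)) = 55 + 27*(3 + 432 - 252 - 7/4) = 55 + 27*(725/4) = 55 + 19575/4 = 19795/4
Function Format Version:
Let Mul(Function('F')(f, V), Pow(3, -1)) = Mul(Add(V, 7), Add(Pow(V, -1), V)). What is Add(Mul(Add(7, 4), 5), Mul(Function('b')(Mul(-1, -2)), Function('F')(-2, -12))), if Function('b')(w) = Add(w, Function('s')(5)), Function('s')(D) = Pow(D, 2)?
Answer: Rational(19795, 4) ≈ 4948.8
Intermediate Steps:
Function('b')(w) = Add(25, w) (Function('b')(w) = Add(w, Pow(5, 2)) = Add(w, 25) = Add(25, w))
Function('F')(f, V) = Mul(3, Add(7, V), Add(V, Pow(V, -1))) (Function('F')(f, V) = Mul(3, Mul(Add(V, 7), Add(Pow(V, -1), V))) = Mul(3, Mul(Add(7, V), Add(V, Pow(V, -1)))) = Mul(3, Add(7, V), Add(V, Pow(V, -1))))
Add(Mul(Add(7, 4), 5), Mul(Function('b')(Mul(-1, -2)), Function('F')(-2, -12))) = Add(Mul(Add(7, 4), 5), Mul(Add(25, Mul(-1, -2)), Add(3, Mul(3, Pow(-12, 2)), Mul(21, -12), Mul(21, Pow(-12, -1))))) = Add(Mul(11, 5), Mul(Add(25, 2), Add(3, Mul(3, 144), -252, Mul(21, Rational(-1, 12))))) = Add(55, Mul(27, Add(3, 432, -252, Rational(-7, 4)))) = Add(55, Mul(27, Rational(725, 4))) = Add(55, Rational(19575, 4)) = Rational(19795, 4)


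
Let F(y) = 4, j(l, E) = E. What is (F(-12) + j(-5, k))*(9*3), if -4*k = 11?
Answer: 135/4 ≈ 33.750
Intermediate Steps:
k = -11/4 (k = -¼*11 = -11/4 ≈ -2.7500)
(F(-12) + j(-5, k))*(9*3) = (4 - 11/4)*(9*3) = (5/4)*27 = 135/4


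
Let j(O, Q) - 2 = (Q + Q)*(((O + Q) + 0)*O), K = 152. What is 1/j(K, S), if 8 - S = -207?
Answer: 1/23987122 ≈ 4.1689e-8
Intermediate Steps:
S = 215 (S = 8 - 1*(-207) = 8 + 207 = 215)
j(O, Q) = 2 + 2*O*Q*(O + Q) (j(O, Q) = 2 + (Q + Q)*(((O + Q) + 0)*O) = 2 + (2*Q)*((O + Q)*O) = 2 + (2*Q)*(O*(O + Q)) = 2 + 2*O*Q*(O + Q))
1/j(K, S) = 1/(2 + 2*152*215² + 2*215*152²) = 1/(2 + 2*152*46225 + 2*215*23104) = 1/(2 + 14052400 + 9934720) = 1/23987122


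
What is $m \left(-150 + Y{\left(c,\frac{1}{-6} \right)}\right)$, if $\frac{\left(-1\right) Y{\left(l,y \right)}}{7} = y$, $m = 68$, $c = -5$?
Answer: $- \frac{30362}{3} \approx -10121.0$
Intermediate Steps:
$Y{\left(l,y \right)} = - 7 y$
$m \left(-150 + Y{\left(c,\frac{1}{-6} \right)}\right) = 68 \left(-150 - \frac{7}{-6}\right) = 68 \left(-150 - - \frac{7}{6}\right) = 68 \left(-150 + \frac{7}{6}\right) = 68 \left(- \frac{893}{6}\right) = - \frac{30362}{3}$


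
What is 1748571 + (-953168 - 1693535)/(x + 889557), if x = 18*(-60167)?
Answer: 338261958082/193449 ≈ 1.7486e+6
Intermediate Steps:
x = -1083006
1748571 + (-953168 - 1693535)/(x + 889557) = 1748571 + (-953168 - 1693535)/(-1083006 + 889557) = 1748571 - 2646703/(-193449) = 1748571 - 2646703*(-1/193449) = 1748571 + 2646703/193449 = 338261958082/193449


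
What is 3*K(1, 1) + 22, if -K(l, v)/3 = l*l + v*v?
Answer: 4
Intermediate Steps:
K(l, v) = -3*l**2 - 3*v**2 (K(l, v) = -3*(l*l + v*v) = -3*(l**2 + v**2) = -3*l**2 - 3*v**2)
3*K(1, 1) + 22 = 3*(-3*1**2 - 3*1**2) + 22 = 3*(-3*1 - 3*1) + 22 = 3*(-3 - 3) + 22 = 3*(-6) + 22 = -18 + 22 = 4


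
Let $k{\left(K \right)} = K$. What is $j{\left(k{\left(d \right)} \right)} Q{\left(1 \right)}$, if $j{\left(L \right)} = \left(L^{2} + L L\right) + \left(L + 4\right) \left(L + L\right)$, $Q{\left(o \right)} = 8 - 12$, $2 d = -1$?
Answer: $12$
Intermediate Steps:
$d = - \frac{1}{2}$ ($d = \frac{1}{2} \left(-1\right) = - \frac{1}{2} \approx -0.5$)
$Q{\left(o \right)} = -4$ ($Q{\left(o \right)} = 8 - 12 = -4$)
$j{\left(L \right)} = 2 L^{2} + 2 L \left(4 + L\right)$ ($j{\left(L \right)} = \left(L^{2} + L^{2}\right) + \left(4 + L\right) 2 L = 2 L^{2} + 2 L \left(4 + L\right)$)
$j{\left(k{\left(d \right)} \right)} Q{\left(1 \right)} = 4 \left(- \frac{1}{2}\right) \left(2 - \frac{1}{2}\right) \left(-4\right) = 4 \left(- \frac{1}{2}\right) \frac{3}{2} \left(-4\right) = \left(-3\right) \left(-4\right) = 12$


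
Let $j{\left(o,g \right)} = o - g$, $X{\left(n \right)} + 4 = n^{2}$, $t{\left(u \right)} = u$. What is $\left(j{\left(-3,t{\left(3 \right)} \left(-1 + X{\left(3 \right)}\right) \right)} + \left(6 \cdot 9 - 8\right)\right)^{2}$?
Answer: $961$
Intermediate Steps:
$X{\left(n \right)} = -4 + n^{2}$
$\left(j{\left(-3,t{\left(3 \right)} \left(-1 + X{\left(3 \right)}\right) \right)} + \left(6 \cdot 9 - 8\right)\right)^{2} = \left(\left(-3 - 3 \left(-1 - \left(4 - 3^{2}\right)\right)\right) + \left(6 \cdot 9 - 8\right)\right)^{2} = \left(\left(-3 - 3 \left(-1 + \left(-4 + 9\right)\right)\right) + \left(54 - 8\right)\right)^{2} = \left(\left(-3 - 3 \left(-1 + 5\right)\right) + 46\right)^{2} = \left(\left(-3 - 3 \cdot 4\right) + 46\right)^{2} = \left(\left(-3 - 12\right) + 46\right)^{2} = \left(-15 + 46\right)^{2} = 31^{2} = 961$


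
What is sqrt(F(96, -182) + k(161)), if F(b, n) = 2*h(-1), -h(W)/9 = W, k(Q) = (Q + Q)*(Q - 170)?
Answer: 24*I*sqrt(5) ≈ 53.666*I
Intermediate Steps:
k(Q) = 2*Q*(-170 + Q) (k(Q) = (2*Q)*(-170 + Q) = 2*Q*(-170 + Q))
h(W) = -9*W
F(b, n) = 18 (F(b, n) = 2*(-9*(-1)) = 2*9 = 18)
sqrt(F(96, -182) + k(161)) = sqrt(18 + 2*161*(-170 + 161)) = sqrt(18 + 2*161*(-9)) = sqrt(18 - 2898) = sqrt(-2880) = 24*I*sqrt(5)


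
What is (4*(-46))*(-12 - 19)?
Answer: 5704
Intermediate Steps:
(4*(-46))*(-12 - 19) = -184*(-31) = 5704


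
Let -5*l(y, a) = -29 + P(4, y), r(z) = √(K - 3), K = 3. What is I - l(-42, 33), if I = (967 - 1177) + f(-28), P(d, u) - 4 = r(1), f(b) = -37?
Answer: -252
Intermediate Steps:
r(z) = 0 (r(z) = √(3 - 3) = √0 = 0)
P(d, u) = 4 (P(d, u) = 4 + 0 = 4)
l(y, a) = 5 (l(y, a) = -(-29 + 4)/5 = -⅕*(-25) = 5)
I = -247 (I = (967 - 1177) - 37 = -210 - 37 = -247)
I - l(-42, 33) = -247 - 1*5 = -247 - 5 = -252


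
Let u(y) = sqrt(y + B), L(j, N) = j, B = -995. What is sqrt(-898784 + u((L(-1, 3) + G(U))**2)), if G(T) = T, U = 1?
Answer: sqrt(-898784 + I*sqrt(995)) ≈ 0.017 + 948.04*I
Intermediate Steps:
u(y) = sqrt(-995 + y) (u(y) = sqrt(y - 995) = sqrt(-995 + y))
sqrt(-898784 + u((L(-1, 3) + G(U))**2)) = sqrt(-898784 + sqrt(-995 + (-1 + 1)**2)) = sqrt(-898784 + sqrt(-995 + 0**2)) = sqrt(-898784 + sqrt(-995 + 0)) = sqrt(-898784 + sqrt(-995)) = sqrt(-898784 + I*sqrt(995))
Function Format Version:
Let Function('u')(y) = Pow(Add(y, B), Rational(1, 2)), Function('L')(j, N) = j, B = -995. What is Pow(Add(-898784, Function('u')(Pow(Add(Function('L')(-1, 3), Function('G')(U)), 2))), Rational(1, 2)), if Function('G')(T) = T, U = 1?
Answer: Pow(Add(-898784, Mul(I, Pow(995, Rational(1, 2)))), Rational(1, 2)) ≈ Add(0.017, Mul(948.04, I))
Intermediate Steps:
Function('u')(y) = Pow(Add(-995, y), Rational(1, 2)) (Function('u')(y) = Pow(Add(y, -995), Rational(1, 2)) = Pow(Add(-995, y), Rational(1, 2)))
Pow(Add(-898784, Function('u')(Pow(Add(Function('L')(-1, 3), Function('G')(U)), 2))), Rational(1, 2)) = Pow(Add(-898784, Pow(Add(-995, Pow(Add(-1, 1), 2)), Rational(1, 2))), Rational(1, 2)) = Pow(Add(-898784, Pow(Add(-995, Pow(0, 2)), Rational(1, 2))), Rational(1, 2)) = Pow(Add(-898784, Pow(Add(-995, 0), Rational(1, 2))), Rational(1, 2)) = Pow(Add(-898784, Pow(-995, Rational(1, 2))), Rational(1, 2)) = Pow(Add(-898784, Mul(I, Pow(995, Rational(1, 2)))), Rational(1, 2))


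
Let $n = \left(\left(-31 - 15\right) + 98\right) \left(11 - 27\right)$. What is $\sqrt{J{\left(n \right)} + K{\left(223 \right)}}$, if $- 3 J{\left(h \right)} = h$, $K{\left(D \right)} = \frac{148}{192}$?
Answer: $\frac{\sqrt{40047}}{12} \approx 16.676$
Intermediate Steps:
$K{\left(D \right)} = \frac{37}{48}$ ($K{\left(D \right)} = 148 \cdot \frac{1}{192} = \frac{37}{48}$)
$n = -832$ ($n = \left(\left(-31 - 15\right) + 98\right) \left(-16\right) = \left(-46 + 98\right) \left(-16\right) = 52 \left(-16\right) = -832$)
$J{\left(h \right)} = - \frac{h}{3}$
$\sqrt{J{\left(n \right)} + K{\left(223 \right)}} = \sqrt{\left(- \frac{1}{3}\right) \left(-832\right) + \frac{37}{48}} = \sqrt{\frac{832}{3} + \frac{37}{48}} = \sqrt{\frac{13349}{48}} = \frac{\sqrt{40047}}{12}$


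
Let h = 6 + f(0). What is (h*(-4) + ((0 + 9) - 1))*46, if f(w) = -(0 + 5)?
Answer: 184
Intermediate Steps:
f(w) = -5 (f(w) = -1*5 = -5)
h = 1 (h = 6 - 5 = 1)
(h*(-4) + ((0 + 9) - 1))*46 = (1*(-4) + ((0 + 9) - 1))*46 = (-4 + (9 - 1))*46 = (-4 + 8)*46 = 4*46 = 184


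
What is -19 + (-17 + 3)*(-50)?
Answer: 681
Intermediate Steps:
-19 + (-17 + 3)*(-50) = -19 - 14*(-50) = -19 + 700 = 681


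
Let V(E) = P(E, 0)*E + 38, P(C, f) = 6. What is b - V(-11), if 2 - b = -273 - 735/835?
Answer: 50748/167 ≈ 303.88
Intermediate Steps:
b = 46072/167 (b = 2 - (-273 - 735/835) = 2 - (-273 - 735*1/835) = 2 - (-273 - 147/167) = 2 - 1*(-45738/167) = 2 + 45738/167 = 46072/167 ≈ 275.88)
V(E) = 38 + 6*E (V(E) = 6*E + 38 = 38 + 6*E)
b - V(-11) = 46072/167 - (38 + 6*(-11)) = 46072/167 - (38 - 66) = 46072/167 - 1*(-28) = 46072/167 + 28 = 50748/167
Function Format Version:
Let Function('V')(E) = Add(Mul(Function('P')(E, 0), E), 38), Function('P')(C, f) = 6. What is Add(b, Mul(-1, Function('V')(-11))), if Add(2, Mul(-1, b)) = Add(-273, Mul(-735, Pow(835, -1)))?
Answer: Rational(50748, 167) ≈ 303.88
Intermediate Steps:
b = Rational(46072, 167) (b = Add(2, Mul(-1, Add(-273, Mul(-735, Pow(835, -1))))) = Add(2, Mul(-1, Add(-273, Mul(-735, Rational(1, 835))))) = Add(2, Mul(-1, Add(-273, Rational(-147, 167)))) = Add(2, Mul(-1, Rational(-45738, 167))) = Add(2, Rational(45738, 167)) = Rational(46072, 167) ≈ 275.88)
Function('V')(E) = Add(38, Mul(6, E)) (Function('V')(E) = Add(Mul(6, E), 38) = Add(38, Mul(6, E)))
Add(b, Mul(-1, Function('V')(-11))) = Add(Rational(46072, 167), Mul(-1, Add(38, Mul(6, -11)))) = Add(Rational(46072, 167), Mul(-1, Add(38, -66))) = Add(Rational(46072, 167), Mul(-1, -28)) = Add(Rational(46072, 167), 28) = Rational(50748, 167)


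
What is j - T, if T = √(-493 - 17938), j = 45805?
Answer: 45805 - I*√18431 ≈ 45805.0 - 135.76*I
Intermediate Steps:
T = I*√18431 (T = √(-18431) = I*√18431 ≈ 135.76*I)
j - T = 45805 - I*√18431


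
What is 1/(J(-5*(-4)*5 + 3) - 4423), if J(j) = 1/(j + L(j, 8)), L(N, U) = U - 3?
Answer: -108/477683 ≈ -0.00022609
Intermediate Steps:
L(N, U) = -3 + U
J(j) = 1/(5 + j) (J(j) = 1/(j + (-3 + 8)) = 1/(j + 5) = 1/(5 + j))
1/(J(-5*(-4)*5 + 3) - 4423) = 1/(1/(5 + (-5*(-4)*5 + 3)) - 4423) = 1/(1/(5 + (20*5 + 3)) - 4423) = 1/(1/(5 + (100 + 3)) - 4423) = 1/(1/(5 + 103) - 4423) = 1/(1/108 - 4423) = 1/(-477683/108) = -108/477683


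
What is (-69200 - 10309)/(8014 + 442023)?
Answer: -79509/450037 ≈ -0.17667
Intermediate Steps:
(-69200 - 10309)/(8014 + 442023) = -79509/450037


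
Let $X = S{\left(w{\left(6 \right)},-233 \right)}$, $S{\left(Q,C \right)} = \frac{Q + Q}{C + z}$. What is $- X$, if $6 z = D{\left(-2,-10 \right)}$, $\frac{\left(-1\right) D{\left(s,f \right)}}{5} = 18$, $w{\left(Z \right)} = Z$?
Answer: $\frac{3}{62} \approx 0.048387$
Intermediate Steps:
$D{\left(s,f \right)} = -90$ ($D{\left(s,f \right)} = \left(-5\right) 18 = -90$)
$z = -15$ ($z = \frac{1}{6} \left(-90\right) = -15$)
$S{\left(Q,C \right)} = \frac{2 Q}{-15 + C}$ ($S{\left(Q,C \right)} = \frac{Q + Q}{C - 15} = \frac{2 Q}{-15 + C}$)
$X = - \frac{3}{62}$ ($X = 2 \cdot 6 \frac{1}{-15 - 233} = 2 \cdot 6 \frac{1}{-248} = 2 \cdot 6 \left(- \frac{1}{248}\right) = - \frac{3}{62} \approx -0.048387$)
$- X = \left(-1\right) \left(- \frac{3}{62}\right) = \frac{3}{62}$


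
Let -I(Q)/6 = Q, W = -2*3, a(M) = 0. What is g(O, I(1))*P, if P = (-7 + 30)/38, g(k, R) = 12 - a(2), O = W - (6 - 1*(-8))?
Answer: 138/19 ≈ 7.2632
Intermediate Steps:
W = -6
I(Q) = -6*Q
O = -20 (O = -6 - (6 - 1*(-8)) = -6 - (6 + 8) = -6 - 1*14 = -6 - 14 = -20)
g(k, R) = 12 (g(k, R) = 12 - 1*0 = 12 + 0 = 12)
P = 23/38 (P = 23*(1/38) = 23/38 ≈ 0.60526)
g(O, I(1))*P = 12*(23/38) = 138/19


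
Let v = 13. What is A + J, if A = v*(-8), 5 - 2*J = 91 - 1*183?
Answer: -111/2 ≈ -55.500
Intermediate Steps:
J = 97/2 (J = 5/2 - (91 - 1*183)/2 = 5/2 - (91 - 183)/2 = 5/2 - 1/2*(-92) = 5/2 + 46 = 97/2 ≈ 48.500)
A = -104 (A = 13*(-8) = -104)
A + J = -104 + 97/2 = -111/2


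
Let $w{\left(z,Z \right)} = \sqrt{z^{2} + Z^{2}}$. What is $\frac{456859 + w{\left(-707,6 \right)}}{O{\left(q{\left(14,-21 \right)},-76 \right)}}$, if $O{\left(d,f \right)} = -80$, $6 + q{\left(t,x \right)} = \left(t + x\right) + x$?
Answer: $- \frac{456859}{80} - \frac{\sqrt{499885}}{80} \approx -5719.6$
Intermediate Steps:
$q{\left(t,x \right)} = -6 + t + 2 x$ ($q{\left(t,x \right)} = -6 + \left(\left(t + x\right) + x\right) = -6 + \left(t + 2 x\right) = -6 + t + 2 x$)
$w{\left(z,Z \right)} = \sqrt{Z^{2} + z^{2}}$
$\frac{456859 + w{\left(-707,6 \right)}}{O{\left(q{\left(14,-21 \right)},-76 \right)}} = \frac{456859 + \sqrt{6^{2} + \left(-707\right)^{2}}}{-80} = \left(456859 + \sqrt{36 + 499849}\right) \left(- \frac{1}{80}\right) = \left(456859 + \sqrt{499885}\right) \left(- \frac{1}{80}\right) = - \frac{456859}{80} - \frac{\sqrt{499885}}{80}$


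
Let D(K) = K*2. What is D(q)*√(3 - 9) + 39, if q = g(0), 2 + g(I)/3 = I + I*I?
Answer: 39 - 12*I*√6 ≈ 39.0 - 29.394*I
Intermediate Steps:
g(I) = -6 + 3*I + 3*I² (g(I) = -6 + 3*(I + I*I) = -6 + 3*(I + I²) = -6 + (3*I + 3*I²) = -6 + 3*I + 3*I²)
q = -6 (q = -6 + 3*0 + 3*0² = -6 + 0 + 3*0 = -6 + 0 + 0 = -6)
D(K) = 2*K
D(q)*√(3 - 9) + 39 = (2*(-6))*√(3 - 9) + 39 = -12*I*√6 + 39 = 39 - 12*I*√6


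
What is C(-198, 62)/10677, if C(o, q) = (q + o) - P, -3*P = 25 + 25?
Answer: -358/32031 ≈ -0.011177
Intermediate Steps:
P = -50/3 (P = -(25 + 25)/3 = -⅓*50 = -50/3 ≈ -16.667)
C(o, q) = 50/3 + o + q (C(o, q) = (q + o) - 1*(-50/3) = (o + q) + 50/3 = 50/3 + o + q)
C(-198, 62)/10677 = (50/3 - 198 + 62)/10677 = -358/3*1/10677 = -358/32031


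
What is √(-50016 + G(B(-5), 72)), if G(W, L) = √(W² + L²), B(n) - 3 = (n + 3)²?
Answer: √(-50016 + √5233) ≈ 223.48*I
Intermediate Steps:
B(n) = 3 + (3 + n)² (B(n) = 3 + (n + 3)² = 3 + (3 + n)²)
G(W, L) = √(L² + W²)
√(-50016 + G(B(-5), 72)) = √(-50016 + √(72² + (3 + (3 - 5)²)²)) = √(-50016 + √(5184 + (3 + (-2)²)²)) = √(-50016 + √(5184 + (3 + 4)²)) = √(-50016 + √(5184 + 7²)) = √(-50016 + √(5184 + 49)) = √(-50016 + √5233)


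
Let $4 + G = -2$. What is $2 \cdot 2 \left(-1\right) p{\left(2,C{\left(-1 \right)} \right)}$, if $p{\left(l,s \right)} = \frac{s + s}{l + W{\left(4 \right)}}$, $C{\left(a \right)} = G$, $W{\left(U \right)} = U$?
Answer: $8$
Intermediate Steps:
$G = -6$ ($G = -4 - 2 = -6$)
$C{\left(a \right)} = -6$
$p{\left(l,s \right)} = \frac{2 s}{4 + l}$ ($p{\left(l,s \right)} = \frac{s + s}{l + 4} = \frac{2 s}{4 + l}$)
$2 \cdot 2 \left(-1\right) p{\left(2,C{\left(-1 \right)} \right)} = 2 \cdot 2 \left(-1\right) 2 \left(-6\right) \frac{1}{4 + 2} = 4 \left(-1\right) 2 \left(-6\right) \frac{1}{6} = - 4 \cdot 2 \left(-6\right) \frac{1}{6} = \left(-4\right) \left(-2\right) = 8$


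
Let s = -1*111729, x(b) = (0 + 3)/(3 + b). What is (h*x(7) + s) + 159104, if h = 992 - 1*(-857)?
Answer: 479297/10 ≈ 47930.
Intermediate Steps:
h = 1849 (h = 992 + 857 = 1849)
x(b) = 3/(3 + b)
s = -111729
(h*x(7) + s) + 159104 = (1849*(3/(3 + 7)) - 111729) + 159104 = (1849*(3/10) - 111729) + 159104 = (5547/10 - 111729) + 159104 = -1111743/10 + 159104 = 479297/10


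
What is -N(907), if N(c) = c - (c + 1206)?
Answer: 1206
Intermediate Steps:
N(c) = -1206 (N(c) = c - (1206 + c) = c + (-1206 - c) = -1206)
-N(907) = -1*(-1206) = 1206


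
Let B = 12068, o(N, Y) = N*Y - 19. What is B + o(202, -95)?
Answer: -7141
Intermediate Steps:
o(N, Y) = -19 + N*Y
B + o(202, -95) = 12068 + (-19 + 202*(-95)) = 12068 + (-19 - 19190) = 12068 - 19209 = -7141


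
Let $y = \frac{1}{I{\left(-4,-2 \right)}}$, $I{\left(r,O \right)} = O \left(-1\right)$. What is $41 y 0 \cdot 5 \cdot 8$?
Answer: $0$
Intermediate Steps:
$I{\left(r,O \right)} = - O$
$y = \frac{1}{2}$ ($y = \frac{1}{\left(-1\right) \left(-2\right)} = \frac{1}{2} \approx 0.5$)
$41 y 0 \cdot 5 \cdot 8 = 41 \frac{0 \cdot 5}{2} \cdot 8 = 41 \cdot \frac{1}{2} \cdot 0 \cdot 8 = 41 \cdot 0 \cdot 8 = 0 \cdot 8 = 0$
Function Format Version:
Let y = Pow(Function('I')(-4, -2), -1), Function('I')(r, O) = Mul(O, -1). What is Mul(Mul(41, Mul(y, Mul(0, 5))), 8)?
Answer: 0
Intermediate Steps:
Function('I')(r, O) = Mul(-1, O)
y = Rational(1, 2) (y = Pow(Mul(-1, -2), -1) = Pow(2, -1) = Rational(1, 2) ≈ 0.50000)
Mul(Mul(41, Mul(y, Mul(0, 5))), 8) = Mul(Mul(41, Mul(Rational(1, 2), Mul(0, 5))), 8) = Mul(Mul(41, Mul(Rational(1, 2), 0)), 8) = Mul(Mul(41, 0), 8) = Mul(0, 8) = 0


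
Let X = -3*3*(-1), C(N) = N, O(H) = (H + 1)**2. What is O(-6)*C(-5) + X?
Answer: -116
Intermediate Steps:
O(H) = (1 + H)**2
X = 9 (X = -9*(-1) = 9)
O(-6)*C(-5) + X = (1 - 6)**2*(-5) + 9 = (-5)**2*(-5) + 9 = 25*(-5) + 9 = -125 + 9 = -116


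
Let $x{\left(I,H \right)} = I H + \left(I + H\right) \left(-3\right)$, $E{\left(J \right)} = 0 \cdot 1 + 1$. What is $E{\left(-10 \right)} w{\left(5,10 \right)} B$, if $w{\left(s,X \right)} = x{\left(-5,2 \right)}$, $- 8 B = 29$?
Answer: $\frac{29}{8} \approx 3.625$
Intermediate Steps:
$B = - \frac{29}{8}$ ($B = \left(- \frac{1}{8}\right) 29 = - \frac{29}{8} \approx -3.625$)
$E{\left(J \right)} = 1$ ($E{\left(J \right)} = 0 + 1 = 1$)
$x{\left(I,H \right)} = - 3 H - 3 I + H I$ ($x{\left(I,H \right)} = H I + \left(H + I\right) \left(-3\right) = H I - \left(3 H + 3 I\right) = - 3 H - 3 I + H I$)
$w{\left(s,X \right)} = -1$ ($w{\left(s,X \right)} = \left(-3\right) 2 - -15 + 2 \left(-5\right) = -6 + 15 - 10 = -1$)
$E{\left(-10 \right)} w{\left(5,10 \right)} B = 1 \left(-1\right) \left(- \frac{29}{8}\right) = \left(-1\right) \left(- \frac{29}{8}\right) = \frac{29}{8}$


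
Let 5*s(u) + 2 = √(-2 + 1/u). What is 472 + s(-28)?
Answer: 2358/5 + I*√399/70 ≈ 471.6 + 0.28536*I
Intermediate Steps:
s(u) = -⅖ + √(-2 + 1/u)/5
472 + s(-28) = 472 + (-⅖ + √((1 - 2*(-28))/(-28))/5) = 472 + (-⅖ + √(-(1 + 56)/28)/5) = 472 + (-⅖ + √(-1/28*57)/5) = 472 + (-⅖ + √(-57/28)/5) = 472 + (-⅖ + (I*√399/14)/5) = 472 + (-⅖ + I*√399/70) = 2358/5 + I*√399/70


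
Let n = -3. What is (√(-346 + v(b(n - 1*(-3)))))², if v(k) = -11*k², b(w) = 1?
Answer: -357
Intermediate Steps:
(√(-346 + v(b(n - 1*(-3)))))² = (√(-346 - 11*1²))² = (√(-346 - 11*1))² = (√(-346 - 11))² = (√(-357))² = (I*√357)² = -357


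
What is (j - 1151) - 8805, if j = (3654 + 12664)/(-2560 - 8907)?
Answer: -114181770/11467 ≈ -9957.4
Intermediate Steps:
j = -16318/11467 (j = 16318/(-11467) = 16318*(-1/11467) = -16318/11467 ≈ -1.4230)
(j - 1151) - 8805 = (-16318/11467 - 1151) - 8805 = -13214835/11467 - 8805 = -114181770/11467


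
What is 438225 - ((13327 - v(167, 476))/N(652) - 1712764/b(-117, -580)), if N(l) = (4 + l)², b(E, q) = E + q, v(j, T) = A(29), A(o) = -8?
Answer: 3187950493561/7315712 ≈ 4.3577e+5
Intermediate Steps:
v(j, T) = -8
438225 - ((13327 - v(167, 476))/N(652) - 1712764/b(-117, -580)) = 438225 - ((13327 - 1*(-8))/((4 + 652)²) - 1712764/(-117 - 580)) = 438225 - ((13327 + 8)/(656²) - 1712764/(-697)) = 438225 - (13335/430336 - 1712764*(-1/697)) = 438225 - (13335*(1/430336) + 1712764/697) = 438225 - (13335/430336 + 1712764/697) = 438225 - 1*17977397639/7315712 = 438225 - 17977397639/7315712 = 3187950493561/7315712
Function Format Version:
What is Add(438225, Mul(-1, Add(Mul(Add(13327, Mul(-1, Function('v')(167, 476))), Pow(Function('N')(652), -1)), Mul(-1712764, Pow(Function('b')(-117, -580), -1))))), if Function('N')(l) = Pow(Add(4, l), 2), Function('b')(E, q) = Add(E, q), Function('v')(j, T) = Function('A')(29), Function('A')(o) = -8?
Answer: Rational(3187950493561, 7315712) ≈ 4.3577e+5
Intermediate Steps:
Function('v')(j, T) = -8
Add(438225, Mul(-1, Add(Mul(Add(13327, Mul(-1, Function('v')(167, 476))), Pow(Function('N')(652), -1)), Mul(-1712764, Pow(Function('b')(-117, -580), -1))))) = Add(438225, Mul(-1, Add(Mul(Add(13327, Mul(-1, -8)), Pow(Pow(Add(4, 652), 2), -1)), Mul(-1712764, Pow(Add(-117, -580), -1))))) = Add(438225, Mul(-1, Add(Mul(Add(13327, 8), Pow(Pow(656, 2), -1)), Mul(-1712764, Pow(-697, -1))))) = Add(438225, Mul(-1, Add(Mul(13335, Pow(430336, -1)), Mul(-1712764, Rational(-1, 697))))) = Add(438225, Mul(-1, Add(Mul(13335, Rational(1, 430336)), Rational(1712764, 697)))) = Add(438225, Mul(-1, Add(Rational(13335, 430336), Rational(1712764, 697)))) = Add(438225, Mul(-1, Rational(17977397639, 7315712))) = Add(438225, Rational(-17977397639, 7315712)) = Rational(3187950493561, 7315712)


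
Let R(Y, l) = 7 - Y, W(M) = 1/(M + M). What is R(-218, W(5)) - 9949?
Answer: -9724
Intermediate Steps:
W(M) = 1/(2*M)
R(-218, W(5)) - 9949 = (7 - 1*(-218)) - 9949 = (7 + 218) - 9949 = 225 - 9949 = -9724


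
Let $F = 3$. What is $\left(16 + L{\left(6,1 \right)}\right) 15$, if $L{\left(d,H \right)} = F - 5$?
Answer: $210$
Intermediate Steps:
$L{\left(d,H \right)} = -2$ ($L{\left(d,H \right)} = 3 - 5 = -2$)
$\left(16 + L{\left(6,1 \right)}\right) 15 = \left(16 - 2\right) 15 = 14 \cdot 15 = 210$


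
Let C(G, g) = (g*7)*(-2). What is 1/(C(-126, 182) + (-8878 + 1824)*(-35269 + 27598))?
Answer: 1/54108686 ≈ 1.8481e-8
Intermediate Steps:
C(G, g) = -14*g (C(G, g) = (7*g)*(-2) = -14*g)
1/(C(-126, 182) + (-8878 + 1824)*(-35269 + 27598)) = 1/(-14*182 + (-8878 + 1824)*(-35269 + 27598)) = 1/(-2548 - 7054*(-7671)) = 1/(-2548 + 54111234) = 1/54108686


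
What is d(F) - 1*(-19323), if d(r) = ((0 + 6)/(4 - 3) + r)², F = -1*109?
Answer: 29932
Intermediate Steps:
F = -109
d(r) = (6 + r)² (d(r) = (6/1 + r)² = (6*1 + r)² = (6 + r)²)
d(F) - 1*(-19323) = (6 - 109)² - 1*(-19323) = (-103)² + 19323 = 10609 + 19323 = 29932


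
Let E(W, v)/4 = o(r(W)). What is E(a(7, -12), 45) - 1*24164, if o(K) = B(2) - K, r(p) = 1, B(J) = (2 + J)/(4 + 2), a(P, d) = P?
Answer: -72496/3 ≈ -24165.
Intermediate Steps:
B(J) = 1/3 + J/6 (B(J) = (2 + J)/6 = (2 + J)*(1/6) = 1/3 + J/6)
o(K) = 2/3 - K (o(K) = (1/3 + (1/6)*2) - K = (1/3 + 1/3) - K = 2/3 - K)
E(W, v) = -4/3 (E(W, v) = 4*(2/3 - 1*1) = 4*(2/3 - 1) = 4*(-1/3) = -4/3)
E(a(7, -12), 45) - 1*24164 = -4/3 - 1*24164 = -4/3 - 24164 = -72496/3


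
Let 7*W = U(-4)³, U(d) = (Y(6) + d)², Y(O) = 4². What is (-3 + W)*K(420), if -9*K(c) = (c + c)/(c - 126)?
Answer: -19906420/147 ≈ -1.3542e+5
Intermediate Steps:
Y(O) = 16
U(d) = (16 + d)²
W = 2985984/7 (W = ((16 - 4)²)³/7 = (12²)³/7 = (⅐)*144³ = (⅐)*2985984 = 2985984/7 ≈ 4.2657e+5)
K(c) = -2*c/(9*(-126 + c)) (K(c) = -(c + c)/(9*(c - 126)) = -2*c/(9*(-126 + c)))
(-3 + W)*K(420) = (-3 + 2985984/7)*(-2*420/(-1134 + 9*420)) = 2985963*(-2*420/(-1134 + 3780))/7 = 2985963*(-2*420/2646)/7 = 2985963*(-2*420*1/2646)/7 = (2985963/7)*(-20/63) = -19906420/147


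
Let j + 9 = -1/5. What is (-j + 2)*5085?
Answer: 56952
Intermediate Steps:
j = -46/5 (j = -9 - 1/5 = -46/5 ≈ -9.2000)
(-j + 2)*5085 = (-1*(-46/5) + 2)*5085 = (46/5 + 2)*5085 = (56/5)*5085 = 56952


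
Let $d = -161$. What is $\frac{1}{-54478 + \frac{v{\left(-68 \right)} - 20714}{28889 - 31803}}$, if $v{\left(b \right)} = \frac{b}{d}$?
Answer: $- \frac{234577}{12777618363} \approx -1.8358 \cdot 10^{-5}$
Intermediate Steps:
$v{\left(b \right)} = - \frac{b}{161}$ ($v{\left(b \right)} = \frac{b}{-161} = b \left(- \frac{1}{161}\right) = - \frac{b}{161}$)
$\frac{1}{-54478 + \frac{v{\left(-68 \right)} - 20714}{28889 - 31803}} = \frac{1}{-54478 + \frac{\left(- \frac{1}{161}\right) \left(-68\right) - 20714}{28889 - 31803}} = \frac{1}{-54478 + \frac{\frac{68}{161} - 20714}{-2914}} = \frac{1}{-54478 - - \frac{1667443}{234577}} = \frac{1}{-54478 + \frac{1667443}{234577}} = \frac{1}{- \frac{12777618363}{234577}} = - \frac{234577}{12777618363}$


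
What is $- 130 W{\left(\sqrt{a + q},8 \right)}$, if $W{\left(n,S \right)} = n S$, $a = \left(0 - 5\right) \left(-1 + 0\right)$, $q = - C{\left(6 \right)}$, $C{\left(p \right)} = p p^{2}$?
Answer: $- 1040 i \sqrt{211} \approx - 15107.0 i$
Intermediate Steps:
$C{\left(p \right)} = p^{3}$
$q = -216$ ($q = - 6^{3} = \left(-1\right) 216 = -216$)
$a = 5$ ($a = \left(-5\right) \left(-1\right) = 5$)
$W{\left(n,S \right)} = S n$
$- 130 W{\left(\sqrt{a + q},8 \right)} = - 130 \cdot 8 \sqrt{5 - 216} = - 130 \cdot 8 \sqrt{-211} = - 130 \cdot 8 i \sqrt{211} = - 1040 i \sqrt{211}$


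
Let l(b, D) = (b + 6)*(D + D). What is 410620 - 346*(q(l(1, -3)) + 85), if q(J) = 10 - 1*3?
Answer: 378788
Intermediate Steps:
l(b, D) = 2*D*(6 + b) (l(b, D) = (6 + b)*(2*D) = 2*D*(6 + b))
q(J) = 7 (q(J) = 10 - 3 = 7)
410620 - 346*(q(l(1, -3)) + 85) = 410620 - 346*(7 + 85) = 410620 - 346*92 = 410620 - 31832 = 378788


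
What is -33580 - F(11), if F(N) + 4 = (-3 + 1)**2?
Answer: -33580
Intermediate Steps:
F(N) = 0 (F(N) = -4 + (-3 + 1)**2 = -4 + (-2)**2 = -4 + 4 = 0)
-33580 - F(11) = -33580 - 1*0 = -33580 + 0 = -33580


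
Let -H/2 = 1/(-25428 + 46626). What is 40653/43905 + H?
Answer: 143612414/155116365 ≈ 0.92584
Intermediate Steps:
H = -1/10599 (H = -2/(-25428 + 46626) = -2/21198 = -2*1/21198 = -1/10599 ≈ -9.4349e-5)
40653/43905 + H = 40653/43905 - 1/10599 = 40653*(1/43905) - 1/10599 = 13551/14635 - 1/10599 = 143612414/155116365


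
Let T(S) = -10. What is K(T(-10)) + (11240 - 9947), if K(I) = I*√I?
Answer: 1293 - 10*I*√10 ≈ 1293.0 - 31.623*I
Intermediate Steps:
K(I) = I^(3/2)
K(T(-10)) + (11240 - 9947) = (-10)^(3/2) + (11240 - 9947) = -10*I*√10 + 1293 = 1293 - 10*I*√10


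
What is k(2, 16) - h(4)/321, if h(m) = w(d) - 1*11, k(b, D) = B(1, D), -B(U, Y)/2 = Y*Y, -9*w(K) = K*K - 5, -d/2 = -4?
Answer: -1479010/2889 ≈ -511.95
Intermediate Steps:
d = 8 (d = -2*(-4) = 8)
w(K) = 5/9 - K**2/9 (w(K) = -(K*K - 5)/9 = -(K**2 - 5)/9 = -(-5 + K**2)/9 = 5/9 - K**2/9)
B(U, Y) = -2*Y**2 (B(U, Y) = -2*Y*Y = -2*Y**2)
k(b, D) = -2*D**2
h(m) = -158/9 (h(m) = (5/9 - 1/9*8**2) - 1*11 = (5/9 - 1/9*64) - 11 = (5/9 - 64/9) - 11 = -59/9 - 11 = -158/9)
k(2, 16) - h(4)/321 = -2*16**2 - (-158)/(9*321) = -2*256 - (-158)/(9*321) = -512 - 1*(-158/2889) = -512 + 158/2889 = -1479010/2889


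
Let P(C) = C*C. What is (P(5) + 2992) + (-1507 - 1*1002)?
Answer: 508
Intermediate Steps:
P(C) = C²
(P(5) + 2992) + (-1507 - 1*1002) = (5² + 2992) + (-1507 - 1*1002) = (25 + 2992) + (-1507 - 1002) = 3017 - 2509 = 508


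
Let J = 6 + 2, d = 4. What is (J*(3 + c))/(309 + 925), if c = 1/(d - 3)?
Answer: 16/617 ≈ 0.025932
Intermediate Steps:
J = 8
c = 1 (c = 1/(4 - 3) = 1/1 = 1)
(J*(3 + c))/(309 + 925) = (8*(3 + 1))/(309 + 925) = (8*4)/1234 = (1/1234)*32 = 16/617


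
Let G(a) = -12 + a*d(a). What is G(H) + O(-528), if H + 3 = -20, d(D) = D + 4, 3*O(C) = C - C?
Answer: 425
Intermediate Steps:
O(C) = 0 (O(C) = (C - C)/3 = (⅓)*0 = 0)
d(D) = 4 + D
H = -23 (H = -3 - 20 = -23)
G(a) = -12 + a*(4 + a)
G(H) + O(-528) = (-12 - 23*(4 - 23)) + 0 = (-12 - 23*(-19)) + 0 = (-12 + 437) + 0 = 425 + 0 = 425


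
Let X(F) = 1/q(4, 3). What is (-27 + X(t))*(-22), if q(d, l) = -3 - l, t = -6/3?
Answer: 1793/3 ≈ 597.67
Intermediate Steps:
t = -2 (t = -6*⅓ = -2)
X(F) = -⅙ (X(F) = 1/(-3 - 1*3) = 1/(-3 - 3) = 1/(-6) = -⅙)
(-27 + X(t))*(-22) = (-27 - ⅙)*(-22) = -163/6*(-22) = 1793/3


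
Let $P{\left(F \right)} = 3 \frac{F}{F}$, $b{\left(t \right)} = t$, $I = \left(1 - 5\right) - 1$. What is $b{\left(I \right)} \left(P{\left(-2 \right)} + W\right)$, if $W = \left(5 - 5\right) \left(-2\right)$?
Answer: $-15$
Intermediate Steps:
$I = -5$ ($I = -4 - 1 = -5$)
$W = 0$ ($W = 0 \left(-2\right) = 0$)
$P{\left(F \right)} = 3$ ($P{\left(F \right)} = 3 \cdot 1 = 3$)
$b{\left(I \right)} \left(P{\left(-2 \right)} + W\right) = - 5 \left(3 + 0\right) = \left(-5\right) 3 = -15$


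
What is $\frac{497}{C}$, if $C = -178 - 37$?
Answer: $- \frac{497}{215} \approx -2.3116$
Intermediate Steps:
$C = -215$
$\frac{497}{C} = \frac{497}{-215} = 497 \left(- \frac{1}{215}\right) = - \frac{497}{215}$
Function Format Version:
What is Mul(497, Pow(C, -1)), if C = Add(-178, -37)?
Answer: Rational(-497, 215) ≈ -2.3116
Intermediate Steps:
C = -215
Mul(497, Pow(C, -1)) = Mul(497, Pow(-215, -1)) = Mul(497, Rational(-1, 215)) = Rational(-497, 215)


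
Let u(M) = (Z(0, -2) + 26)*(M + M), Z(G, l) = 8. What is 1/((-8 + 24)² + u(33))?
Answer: 1/2500 ≈ 0.00040000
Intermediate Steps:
u(M) = 68*M (u(M) = (8 + 26)*(M + M) = 34*(2*M) = 68*M)
1/((-8 + 24)² + u(33)) = 1/((-8 + 24)² + 68*33) = 1/(16² + 2244) = 1/(256 + 2244) = 1/2500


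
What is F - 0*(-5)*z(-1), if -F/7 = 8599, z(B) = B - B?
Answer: -60193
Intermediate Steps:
z(B) = 0
F = -60193 (F = -7*8599 = -60193)
F - 0*(-5)*z(-1) = -60193 - 0*(-5)*0 = -60193 - 0*0 = -60193 - 1*0 = -60193 + 0 = -60193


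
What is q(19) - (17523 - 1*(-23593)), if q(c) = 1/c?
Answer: -781203/19 ≈ -41116.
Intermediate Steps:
q(19) - (17523 - 1*(-23593)) = 1/19 - (17523 - 1*(-23593)) = 1/19 - (17523 + 23593) = 1/19 - 1*41116 = 1/19 - 41116 = -781203/19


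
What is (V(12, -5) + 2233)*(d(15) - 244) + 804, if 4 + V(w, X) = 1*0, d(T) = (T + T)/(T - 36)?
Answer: -3823794/7 ≈ -5.4626e+5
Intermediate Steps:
d(T) = 2*T/(-36 + T) (d(T) = (2*T)/(-36 + T) = 2*T/(-36 + T))
V(w, X) = -4 (V(w, X) = -4 + 1*0 = -4 + 0 = -4)
(V(12, -5) + 2233)*(d(15) - 244) + 804 = (-4 + 2233)*(2*15/(-36 + 15) - 244) + 804 = 2229*(2*15/(-21) - 244) + 804 = 2229*(2*15*(-1/21) - 244) + 804 = 2229*(-10/7 - 244) + 804 = 2229*(-1718/7) + 804 = -3829422/7 + 804 = -3823794/7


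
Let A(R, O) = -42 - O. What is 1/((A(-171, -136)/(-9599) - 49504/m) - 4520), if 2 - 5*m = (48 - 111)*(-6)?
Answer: -451153/1742222918 ≈ -0.00025895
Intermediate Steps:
m = -376/5 (m = ⅖ - (48 - 111)*(-6)/5 = ⅖ - (-63)*(-6)/5 = ⅖ - ⅕*378 = ⅖ - 378/5 = -376/5 ≈ -75.200)
1/((A(-171, -136)/(-9599) - 49504/m) - 4520) = 1/(((-42 - 1*(-136))/(-9599) - 49504/(-376/5)) - 4520) = 1/(((-42 + 136)*(-1/9599) - 49504*(-5/376)) - 4520) = 1/((94*(-1/9599) + 30940/47) - 4520) = 1/((-94/9599 + 30940/47) - 4520) = 1/(296988642/451153 - 4520) = 1/(-1742222918/451153) = -451153/1742222918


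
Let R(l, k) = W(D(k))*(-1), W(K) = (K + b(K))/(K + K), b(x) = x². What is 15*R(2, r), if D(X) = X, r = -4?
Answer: 45/2 ≈ 22.500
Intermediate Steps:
W(K) = (K + K²)/(2*K) (W(K) = (K + K²)/(K + K) = (K + K²)/((2*K)) = (K + K²)*(1/(2*K)) = (K + K²)/(2*K))
R(l, k) = -½ - k/2 (R(l, k) = (½ + k/2)*(-1) = -½ - k/2)
15*R(2, r) = 15*(-½ - ½*(-4)) = 15*(-½ + 2) = 15*(3/2) = 45/2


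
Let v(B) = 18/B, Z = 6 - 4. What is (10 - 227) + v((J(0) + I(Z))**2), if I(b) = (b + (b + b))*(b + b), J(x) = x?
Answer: -6943/32 ≈ -216.97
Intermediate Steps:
Z = 2
I(b) = 6*b**2 (I(b) = (b + 2*b)*(2*b) = (3*b)*(2*b) = 6*b**2)
(10 - 227) + v((J(0) + I(Z))**2) = (10 - 227) + 18/((0 + 6*2**2)**2) = -217 + 18/((0 + 6*4)**2) = -217 + 18/((0 + 24)**2) = -217 + 18/(24**2) = -217 + 18/576 = -217 + 18*(1/576) = -217 + 1/32 = -6943/32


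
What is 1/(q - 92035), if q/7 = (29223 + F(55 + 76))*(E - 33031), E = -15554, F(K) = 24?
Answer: -1/9946850500 ≈ -1.0053e-10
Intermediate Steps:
q = -9946758465 (q = 7*((29223 + 24)*(-15554 - 33031)) = 7*(29247*(-48585)) = 7*(-1420965495) = -9946758465)
1/(q - 92035) = 1/(-9946758465 - 92035) = 1/(-9946850500) = -1/9946850500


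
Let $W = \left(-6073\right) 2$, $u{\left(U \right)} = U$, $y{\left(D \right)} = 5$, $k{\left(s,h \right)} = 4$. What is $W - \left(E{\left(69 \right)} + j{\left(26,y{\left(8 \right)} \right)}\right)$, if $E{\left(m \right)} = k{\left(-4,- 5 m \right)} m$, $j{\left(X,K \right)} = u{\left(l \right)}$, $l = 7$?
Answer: $-12429$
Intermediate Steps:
$j{\left(X,K \right)} = 7$
$E{\left(m \right)} = 4 m$
$W = -12146$
$W - \left(E{\left(69 \right)} + j{\left(26,y{\left(8 \right)} \right)}\right) = -12146 - \left(4 \cdot 69 + 7\right) = -12146 - \left(276 + 7\right) = -12146 - 283 = -12429$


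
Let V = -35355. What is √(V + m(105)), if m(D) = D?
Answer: 5*I*√1410 ≈ 187.75*I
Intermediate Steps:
√(V + m(105)) = √(-35355 + 105) = √(-35250) = 5*I*√1410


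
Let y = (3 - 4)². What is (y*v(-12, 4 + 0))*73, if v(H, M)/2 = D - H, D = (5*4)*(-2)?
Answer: -4088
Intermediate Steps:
D = -40 (D = 20*(-2) = -40)
v(H, M) = -80 - 2*H (v(H, M) = 2*(-40 - H) = -80 - 2*H)
y = 1 (y = (-1)² = 1)
(y*v(-12, 4 + 0))*73 = (1*(-80 - 2*(-12)))*73 = (1*(-80 + 24))*73 = (1*(-56))*73 = -56*73 = -4088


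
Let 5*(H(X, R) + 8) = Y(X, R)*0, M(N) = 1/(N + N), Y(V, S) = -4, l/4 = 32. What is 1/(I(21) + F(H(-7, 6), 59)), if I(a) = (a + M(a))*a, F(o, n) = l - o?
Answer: 2/1155 ≈ 0.0017316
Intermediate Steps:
l = 128 (l = 4*32 = 128)
M(N) = 1/(2*N)
H(X, R) = -8 (H(X, R) = -8 + (-4*0)/5 = -8 + (⅕)*0 = -8 + 0 = -8)
F(o, n) = 128 - o
I(a) = a*(a + 1/(2*a)) (I(a) = (a + 1/(2*a))*a = a*(a + 1/(2*a)))
1/(I(21) + F(H(-7, 6), 59)) = 1/((½ + 21²) + (128 - 1*(-8))) = 1/((½ + 441) + (128 + 8)) = 1/(883/2 + 136) = 1/(1155/2) = 2/1155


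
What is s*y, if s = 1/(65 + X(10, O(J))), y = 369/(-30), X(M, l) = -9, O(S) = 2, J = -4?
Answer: -123/560 ≈ -0.21964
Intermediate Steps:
y = -123/10 (y = 369*(-1/30) = -123/10 ≈ -12.300)
s = 1/56 (s = 1/(65 - 9) = 1/56 ≈ 0.017857)
s*y = (1/56)*(-123/10) = -123/560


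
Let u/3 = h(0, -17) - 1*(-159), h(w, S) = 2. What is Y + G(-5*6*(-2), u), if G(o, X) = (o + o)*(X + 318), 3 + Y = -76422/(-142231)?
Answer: 13670893449/142231 ≈ 96118.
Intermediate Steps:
Y = -350271/142231 (Y = -3 - 76422/(-142231) = -3 - 76422*(-1/142231) = -3 + 76422/142231 = -350271/142231 ≈ -2.4627)
u = 483 (u = 3*(2 - 1*(-159)) = 3*(2 + 159) = 3*161 = 483)
G(o, X) = 2*o*(318 + X) (G(o, X) = (2*o)*(318 + X) = 2*o*(318 + X))
Y + G(-5*6*(-2), u) = -350271/142231 + 2*(-5*6*(-2))*(318 + 483) = -350271/142231 + 2*(-30*(-2))*801 = -350271/142231 + 2*60*801 = -350271/142231 + 96120 = 13670893449/142231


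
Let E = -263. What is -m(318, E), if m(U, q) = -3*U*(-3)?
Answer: -2862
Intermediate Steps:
m(U, q) = 9*U
-m(318, E) = -9*318 = -1*2862 = -2862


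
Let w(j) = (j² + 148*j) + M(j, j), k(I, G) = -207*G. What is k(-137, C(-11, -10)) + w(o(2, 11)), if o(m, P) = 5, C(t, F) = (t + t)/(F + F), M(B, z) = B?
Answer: 5423/10 ≈ 542.30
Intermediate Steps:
C(t, F) = t/F (C(t, F) = (2*t)/((2*F)) = (2*t)*(1/(2*F)) = t/F)
w(j) = j² + 149*j (w(j) = (j² + 148*j) + j = j² + 149*j)
k(-137, C(-11, -10)) + w(o(2, 11)) = -(-2277)/(-10) + 5*(149 + 5) = -(-2277)*(-1)/10 + 5*154 = -207*11/10 + 770 = -2277/10 + 770 = 5423/10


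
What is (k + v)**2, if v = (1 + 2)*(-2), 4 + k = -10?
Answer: 400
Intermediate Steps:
k = -14 (k = -4 - 10 = -14)
v = -6 (v = 3*(-2) = -6)
(k + v)**2 = (-14 - 6)**2 = (-20)**2 = 400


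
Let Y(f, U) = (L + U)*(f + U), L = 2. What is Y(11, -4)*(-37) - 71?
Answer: 447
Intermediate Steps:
Y(f, U) = (2 + U)*(U + f) (Y(f, U) = (2 + U)*(f + U) = (2 + U)*(U + f))
Y(11, -4)*(-37) - 71 = ((-4)² + 2*(-4) + 2*11 - 4*11)*(-37) - 71 = (16 - 8 + 22 - 44)*(-37) - 71 = -14*(-37) - 71 = 518 - 71 = 447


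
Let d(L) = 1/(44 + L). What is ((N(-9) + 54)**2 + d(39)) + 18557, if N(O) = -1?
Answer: 1773379/83 ≈ 21366.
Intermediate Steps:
((N(-9) + 54)**2 + d(39)) + 18557 = ((-1 + 54)**2 + 1/(44 + 39)) + 18557 = (53**2 + 1/83) + 18557 = (2809 + 1/83) + 18557 = 233148/83 + 18557 = 1773379/83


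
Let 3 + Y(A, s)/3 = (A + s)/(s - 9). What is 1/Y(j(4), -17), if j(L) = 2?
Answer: -26/189 ≈ -0.13757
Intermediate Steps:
Y(A, s) = -9 + 3*(A + s)/(-9 + s) (Y(A, s) = -9 + 3*((A + s)/(s - 9)) = -9 + 3*((A + s)/(-9 + s)) = -9 + 3*(A + s)/(-9 + s))
1/Y(j(4), -17) = 1/(3*(27 + 2 - 2*(-17))/(-9 - 17)) = 1/(3*(27 + 2 + 34)/(-26)) = 1/(3*(-1/26)*63) = 1/(-189/26) = -26/189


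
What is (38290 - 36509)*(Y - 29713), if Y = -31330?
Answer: -108717583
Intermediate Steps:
(38290 - 36509)*(Y - 29713) = (38290 - 36509)*(-31330 - 29713) = 1781*(-61043) = -108717583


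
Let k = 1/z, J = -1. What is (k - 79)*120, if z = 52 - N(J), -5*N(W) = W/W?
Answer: -824560/87 ≈ -9477.7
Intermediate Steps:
N(W) = -⅕ (N(W) = -W/(5*W) = -⅕*1 = -⅕)
z = 261/5 (z = 52 - 1*(-⅕) = 52 + ⅕ = 261/5 ≈ 52.200)
k = 5/261 (k = 1/(261/5) = 5/261 ≈ 0.019157)
(k - 79)*120 = (5/261 - 79)*120 = -20614/261*120 = -824560/87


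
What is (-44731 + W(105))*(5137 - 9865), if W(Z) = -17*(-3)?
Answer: 211247040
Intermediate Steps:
W(Z) = 51
(-44731 + W(105))*(5137 - 9865) = (-44731 + 51)*(5137 - 9865) = -44680*(-4728) = 211247040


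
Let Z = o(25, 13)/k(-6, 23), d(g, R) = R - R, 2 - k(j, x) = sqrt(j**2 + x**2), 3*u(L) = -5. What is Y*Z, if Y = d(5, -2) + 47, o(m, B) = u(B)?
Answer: 470/1683 + 235*sqrt(565)/1683 ≈ 3.5983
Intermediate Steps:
u(L) = -5/3 (u(L) = (1/3)*(-5) = -5/3)
k(j, x) = 2 - sqrt(j**2 + x**2)
o(m, B) = -5/3
d(g, R) = 0
Y = 47 (Y = 0 + 47 = 47)
Z = -5/(3*(2 - sqrt(565))) (Z = -5/(3*(2 - sqrt((-6)**2 + 23**2))) = -5/(3*(2 - sqrt(36 + 529))) = -5/(3*(2 - sqrt(565))) ≈ 0.076559)
Y*Z = 47*(10/1683 + 5*sqrt(565)/1683) = 470/1683 + 235*sqrt(565)/1683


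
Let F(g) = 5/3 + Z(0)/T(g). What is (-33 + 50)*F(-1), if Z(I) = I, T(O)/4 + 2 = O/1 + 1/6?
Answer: 85/3 ≈ 28.333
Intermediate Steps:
T(O) = -22/3 + 4*O (T(O) = -8 + 4*(O/1 + 1/6) = -8 + 4*(O*1 + 1*(1/6)) = -8 + 4*(O + 1/6) = -8 + 4*(1/6 + O) = -8 + (2/3 + 4*O) = -22/3 + 4*O)
F(g) = 5/3 (F(g) = 5/3 + 0/(-22/3 + 4*g) = 5*(1/3) + 0 = 5/3 + 0 = 5/3)
(-33 + 50)*F(-1) = (-33 + 50)*(5/3) = 17*(5/3) = 85/3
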